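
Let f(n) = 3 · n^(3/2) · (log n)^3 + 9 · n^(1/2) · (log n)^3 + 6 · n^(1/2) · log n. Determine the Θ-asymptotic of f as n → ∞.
f(n) ∈ Θ(n^(3/2) · (log n)^3)

Compare the terms by growth order. For large n, n^a · (log n)^b dominates n^a' · (log n)^b' iff a > a', or (a = a' and b > b'). Ranking the 3 terms shows the dominant one is 3 · n^(3/2) · (log n)^3. Hence f(n) ∈ Θ(n^(3/2) · (log n)^3).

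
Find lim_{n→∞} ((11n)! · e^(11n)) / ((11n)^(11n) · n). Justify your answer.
lim = 0

Stirling: (11n)! ~ sqrt(2π·11n) · (11n/e)^(11n). Hence
  (11n)! · e^(11n) / (11n)^(11n) ~ sqrt(2π·11n).
Dividing by n: sqrt(2π·11n) / n = sqrt(2π·11) · n^((1−2)/2), so the expression behaves like sqrt(2π·11) · n^((1−2)/2) → 0.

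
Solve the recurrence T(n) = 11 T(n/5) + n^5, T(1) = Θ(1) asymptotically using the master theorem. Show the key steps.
T(n) = Θ(n^5)

log_5 11 ≈ 1.490. f(n) = n^5 dominates n^(log_5 11) since 5 > 1.490, and the regularity condition a·f(n/b) = 11·(n/5)^5 = (11/3125)·n^5 ≤ c·f(n) holds with c = 11/3125 ≈ 0.00352 < 1. So this is Case 3: T(n) = Θ(f(n)) = Θ(n^5).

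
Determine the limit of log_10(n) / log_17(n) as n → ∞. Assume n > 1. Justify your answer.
lim = ln(17) / ln(10) = log_10(17)

Change of base: log_10(n) = ln n / ln 10 and log_17(n) = ln n / ln 17. The ratio is (ln n / ln 10) · (ln 17 / ln n) = ln 17 / ln 10, a constant independent of n. So the limit is ln 17 / ln 10 = log_10(17).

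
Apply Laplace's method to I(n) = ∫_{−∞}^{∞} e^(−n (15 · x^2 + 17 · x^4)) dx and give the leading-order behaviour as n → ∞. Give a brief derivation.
I(n) ~ sqrt(π/(15n))

φ(x) = 15 · x^2 + 17 · x^4 has its unique global minimum at x* = 0 (since φ'(x) = 30x + 68x^3 = 0 only at x = 0 for real x with both coefficients positive, and φ → ∞ as |x| → ∞). At x* = 0, φ(0) = 0 and φ''(0) = 30. Laplace's method then gives
  I(n) ~ sqrt(2π / (n · φ''(0))) · e^(−n φ(0)) = sqrt(2π / (30n)) = sqrt(π/(15n)).
The 17 · x^4 term contributes only at subleading order (an O(1/n) relative correction).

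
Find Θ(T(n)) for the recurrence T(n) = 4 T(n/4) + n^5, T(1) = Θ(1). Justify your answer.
T(n) = Θ(n^5)

log_4 4 ≈ 1.000. f(n) = n^5 dominates n^(log_4 4) since 5 > 1.000, and the regularity condition a·f(n/b) = 4·(n/4)^5 = (4/1024)·n^5 ≤ c·f(n) holds with c = 4/1024 ≈ 0.00391 < 1. So this is Case 3: T(n) = Θ(f(n)) = Θ(n^5).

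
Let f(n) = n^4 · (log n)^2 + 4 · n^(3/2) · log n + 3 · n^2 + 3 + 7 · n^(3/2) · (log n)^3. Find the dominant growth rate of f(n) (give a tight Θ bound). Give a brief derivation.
f(n) ∈ Θ(n^4 · (log n)^2)

Compare the terms by growth order. For large n, n^a · (log n)^b dominates n^a' · (log n)^b' iff a > a', or (a = a' and b > b'). Ranking the 5 terms shows the dominant one is n^4 · (log n)^2. Hence f(n) ∈ Θ(n^4 · (log n)^2).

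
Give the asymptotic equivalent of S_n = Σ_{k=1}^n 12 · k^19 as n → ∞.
S_n ~ 3 · n^20 / 5

By integral comparison (Euler-Maclaurin), Σ_{k=1}^n 12 · k^19 = 12 · ∫_0^n x^19 dx + O(n^19) = 12 · n^20/20 = 3 · n^20 / 5 + O(n^19). (Equivalently, Faulhaber's formula gives the same leading term.)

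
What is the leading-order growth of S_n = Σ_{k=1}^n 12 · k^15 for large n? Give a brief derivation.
S_n ~ 3 · n^16 / 4

By integral comparison (Euler-Maclaurin), Σ_{k=1}^n 12 · k^15 = 12 · ∫_0^n x^15 dx + O(n^15) = 12 · n^16/16 = 3 · n^16 / 4 + O(n^15). (Equivalently, Faulhaber's formula gives the same leading term.)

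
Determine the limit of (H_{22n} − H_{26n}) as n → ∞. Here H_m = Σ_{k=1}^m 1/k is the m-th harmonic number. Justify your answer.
lim = ln(22/26) = ln(11/13)

Euler-Maclaurin gives H_m = ln m + γ + 1/(2m) + O(1/m^2). The γ and O(1/m) terms cancel in the difference:
  H_{22n} − H_{26n} = ln(22n) − ln(26n) + O(1/n) = ln(22/26) + O(1/n).
Hence the limit is ln(22/26) = ln(11/13).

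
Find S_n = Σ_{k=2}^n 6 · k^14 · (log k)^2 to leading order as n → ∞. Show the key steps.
S_n ~ 2 · n^15 · (log n)^2 / 5

By integral comparison, S_n = ∫_1^n 6 · x^14 · (log x)^2 dx + O(n^14 · (log n)^2). For the integral, the leading term of ∫_1^n x^14 (log x)^2 dx is n^15/15 · (log n)^2 (by repeated integration by parts; each step lowers the log-exponent and produces a relatively O(1/log n) correction). Hence S_n ~ 2 · n^15 · (log n)^2 / 5.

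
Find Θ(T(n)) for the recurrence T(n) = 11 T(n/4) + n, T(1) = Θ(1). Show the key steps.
T(n) = Θ(n^(log_4 11))

Master theorem: compare f(n) = n to n^(log_4 11) where log_4 11 ≈ 1.730. Since 1 < log_4 11, we have f(n) = O(n^(log_4 11 − ε)) for some ε > 0 — Case 1. Hence T(n) = Θ(n^(log_4 11)).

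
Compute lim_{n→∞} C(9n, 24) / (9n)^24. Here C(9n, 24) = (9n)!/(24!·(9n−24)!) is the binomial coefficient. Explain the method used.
lim = 1/24! = 1/620448401733239439360000

With N = 9n → ∞: C(N, 24) / N^24 = [N(N−1)…(N−23)] / (24! · N^24) = (1/24!) · 1 · (1 − 1/(9n)) · … · (1 − 23/(9n)). Each factor → 1 as N → ∞, so the limit is 1/24! = 1/620448401733239439360000.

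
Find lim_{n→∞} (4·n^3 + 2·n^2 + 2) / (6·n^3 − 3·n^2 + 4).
lim = 4/6 = 2/3

For large n the leading n^3 terms dominate both numerator and denominator. Dividing top and bottom by n^3, every other term tends to 0, leaving 4/6 = 2/3.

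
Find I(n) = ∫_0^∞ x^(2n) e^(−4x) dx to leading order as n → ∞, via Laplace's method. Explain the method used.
I(n) ~ (sqrt(2π·2n) / 4) · (2n/(4e))^(2n)

Write the integrand as exp(2n ln x − 4x) and set f(x) = 2n ln x − 4x. Then f'(x) = 2n/x − 4 = 0 at x* = 2n/4, and f''(x*) = −2n/x*^2 = −4^2/(2n). Laplace's method (interior maximum) gives
  I(n) ~ e^(f(x*)) · sqrt(2π / |f''(x*)|)
        = exp(2n ln(2n/4) − 2n) · sqrt(2π · 2n / 4^2)
        = (2n/4)^(2n) e^(−2n) · sqrt(2π·2n) / 4
        = (sqrt(2π·2n) / 4) · (2n/(4e))^(2n).
This matches Γ(2n+1)/4^(2n+1) with Stirling applied to Γ.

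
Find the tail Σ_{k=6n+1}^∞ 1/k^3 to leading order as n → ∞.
Σ_{k>6n} 1/k^3 ~ 1/(2 · (6n)^2)

Compare to the integral: ∫_{6n}^∞ x^(−3) dx = [−x^(−2)/2]_{6n}^∞ = 1/((3−1)·(6n)^2). Euler-Maclaurin then gives
  Σ_{k>6n} 1/k^3 = ∫_{6n}^∞ dx/x^3 − 1/(2·(6n)^3) + O(1/(6n)^4).
(Equivalently this is ζ(3) − Σ_{k≤6n} 1/k^3.)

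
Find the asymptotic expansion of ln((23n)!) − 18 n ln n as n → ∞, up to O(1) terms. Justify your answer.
ln((23n)!) − 18 n ln n = 5 n ln n + 23(ln 23 − 1) n + (1/2) ln(2π·23n) + O(1/n)

Stirling: ln((23n)!) = 23n ln(23n) − 23n + (1/2) ln(2π·23n) + O(1/n).
Expand 23n ln(23n) = 23n (ln n + ln 23) = 23n ln n + 23n ln 23.
Subtract 18n ln n: leading term is (23 − 18) n ln n = 5 n ln n. The next term is 23n ln 23 − 23n = 23(ln 23 − 1) n. Then the (1/2) ln(2π·23n) correction.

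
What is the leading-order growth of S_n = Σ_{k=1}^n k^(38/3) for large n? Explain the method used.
S_n ~ (3/41) · n^(41/3)

Integral comparison: Σ_{k=1}^n k^(38/3) = ∫_0^n x^(38/3) dx + O(n^(38/3)). The integral is n^(1 + 38/3) / (1 + 38/3) = n^((38+3)/3) / ((38+3)/3) = (3/41) · n^(41/3).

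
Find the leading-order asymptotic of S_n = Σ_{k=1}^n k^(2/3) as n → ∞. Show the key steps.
S_n ~ (3/5) · n^(5/3)

Integral comparison: Σ_{k=1}^n k^(2/3) = ∫_0^n x^(2/3) dx + O(n^(2/3)). The integral is n^(1 + 2/3) / (1 + 2/3) = n^((2+3)/3) / ((2+3)/3) = (3/5) · n^(5/3).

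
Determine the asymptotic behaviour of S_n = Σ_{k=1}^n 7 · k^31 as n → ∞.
S_n ~ 7 · n^32 / 32

By integral comparison (Euler-Maclaurin), Σ_{k=1}^n 7 · k^31 = 7 · ∫_0^n x^31 dx + O(n^31) = 7 · n^32/32 + O(n^31). (Equivalently, Faulhaber's formula gives the same leading term.)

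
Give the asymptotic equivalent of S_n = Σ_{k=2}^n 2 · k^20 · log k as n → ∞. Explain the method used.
S_n ~ 2 · n^21 log n / 21 − 2 · n^21 / 441

By integral comparison, S_n = ∫_1^n 2 · x^20 · log x dx + O(n^20 · log n). For the integral, ∫ x^20 log x dx = n^21 log n / 21 − n^21/441 (integration by parts). Hence S_n ~ 2 · n^21 log n / 21 − 2 · n^21 / 441.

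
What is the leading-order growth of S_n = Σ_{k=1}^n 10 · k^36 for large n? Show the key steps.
S_n ~ 10 · n^37 / 37

By integral comparison (Euler-Maclaurin), Σ_{k=1}^n 10 · k^36 = 10 · ∫_0^n x^36 dx + O(n^36) = 10 · n^37/37 + O(n^36). (Equivalently, Faulhaber's formula gives the same leading term.)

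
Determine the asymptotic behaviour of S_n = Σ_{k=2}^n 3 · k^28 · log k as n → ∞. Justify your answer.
S_n ~ 3 · n^29 log n / 29 − 3 · n^29 / 841

By integral comparison, S_n = ∫_1^n 3 · x^28 · log x dx + O(n^28 · log n). For the integral, ∫ x^28 log x dx = n^29 log n / 29 − n^29/841 (integration by parts). Hence S_n ~ 3 · n^29 log n / 29 − 3 · n^29 / 841.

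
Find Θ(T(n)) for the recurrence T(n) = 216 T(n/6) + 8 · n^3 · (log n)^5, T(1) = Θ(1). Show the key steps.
T(n) = Θ(n^3 · (log n)^6)

Here log_6 216 = 3 and f(n) = 8 · n^3 · (log n)^5 = Θ(n^(log_6 216) · (log n)^5). This is the extended Case 2 of the master theorem (f matches the critical exponent up to log factors), giving T(n) = Θ(n^(log_6 216) · (log n)^(5+1)) = Θ(n^3 · (log n)^6).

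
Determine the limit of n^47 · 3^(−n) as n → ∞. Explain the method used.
lim = 0

Exponentials with base > 1 dominate every fixed polynomial: for any fixed c, n^c / 3^n → 0 as n → ∞ (e.g. by the ratio test, or by writing 3^n = e^(n ln 3) and noting e^(n ln 3) / n^c → ∞). Hence n^47 · 3^(−n) = n^47 / 3^n → 0.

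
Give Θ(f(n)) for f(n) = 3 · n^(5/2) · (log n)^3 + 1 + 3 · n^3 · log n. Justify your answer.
f(n) ∈ Θ(n^3 · log n)

Compare the terms by growth order. For large n, n^a · (log n)^b dominates n^a' · (log n)^b' iff a > a', or (a = a' and b > b'). Ranking the 3 terms shows the dominant one is 3 · n^3 · log n. Hence f(n) ∈ Θ(n^3 · log n).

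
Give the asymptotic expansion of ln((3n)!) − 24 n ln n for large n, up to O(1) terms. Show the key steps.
ln((3n)!) − 24 n ln n = −21 n ln n + 3(ln 3 − 1) n + (1/2) ln(2π·3n) + O(1/n)

Stirling: ln((3n)!) = 3n ln(3n) − 3n + (1/2) ln(2π·3n) + O(1/n).
Expand 3n ln(3n) = 3n (ln n + ln 3) = 3n ln n + 3n ln 3.
Subtract 24n ln n: leading term is (3 − 24) n ln n = −21 n ln n. The next term is 3n ln 3 − 3n = 3(ln 3 − 1) n. Then the (1/2) ln(2π·3n) correction.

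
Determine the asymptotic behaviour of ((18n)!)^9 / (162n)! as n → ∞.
((18n)!)^9/(162n)! ~ ((2π·18n)^(8/2) / 3) · 9^(−9·18n)  →  0

Write N = 18n. Stirling: N! ~ sqrt(2π N)(N/e)^N and (9N)! ~ sqrt(2π·9N)·(9N/e)^(9N).
  (N!)^9/(9N)! ~ (2π N)^(9/2) (N/e)^(9N) / [sqrt(2π·9N) (9N/e)^(9N)]
     = (2π N)^(9/2) / sqrt(2π·9N) · (N/(9N))^(9N)
     = (2π N)^((9−1)/2) / 3 · 9^(−9N).
Since 9^9 > 1, the factor 9^(−9N) decays exponentially, so the ratio → 0. Substituting N = 18n gives the stated form.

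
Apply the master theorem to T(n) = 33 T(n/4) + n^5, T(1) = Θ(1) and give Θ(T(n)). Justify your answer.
T(n) = Θ(n^5)

log_4 33 ≈ 2.522. f(n) = n^5 dominates n^(log_4 33) since 5 > 2.522, and the regularity condition a·f(n/b) = 33·(n/4)^5 = (33/1024)·n^5 ≤ c·f(n) holds with c = 33/1024 ≈ 0.0322 < 1. So this is Case 3: T(n) = Θ(f(n)) = Θ(n^5).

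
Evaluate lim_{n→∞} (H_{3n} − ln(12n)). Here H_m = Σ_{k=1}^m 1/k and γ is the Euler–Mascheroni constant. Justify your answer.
lim = −ln 4 + γ

By Euler-Maclaurin, H_m = ln m + γ + O(1/m). So
  H_{3n} − ln(12n) = ln(3n) + γ − ln(12n) + O(1/n)
                       = ln(3/12) + γ + O(1/n).
Hence the limit is ln(3/12) + γ (= −ln 4).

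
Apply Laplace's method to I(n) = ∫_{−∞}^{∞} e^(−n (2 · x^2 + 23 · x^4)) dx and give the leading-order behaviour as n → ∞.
I(n) ~ sqrt(π/(2n))

φ(x) = 2 · x^2 + 23 · x^4 has its unique global minimum at x* = 0 (since φ'(x) = 4x + 92x^3 = 0 only at x = 0 for real x with both coefficients positive, and φ → ∞ as |x| → ∞). At x* = 0, φ(0) = 0 and φ''(0) = 4. Laplace's method then gives
  I(n) ~ sqrt(2π / (n · φ''(0))) · e^(−n φ(0)) = sqrt(2π / (4n)) = sqrt(π/(2n)).
The 23 · x^4 term contributes only at subleading order (an O(1/n) relative correction).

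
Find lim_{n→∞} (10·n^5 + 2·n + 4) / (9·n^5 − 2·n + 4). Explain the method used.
lim = 10/9

For large n the leading n^5 terms dominate both numerator and denominator. Dividing top and bottom by n^5, every other term tends to 0, leaving 10/9.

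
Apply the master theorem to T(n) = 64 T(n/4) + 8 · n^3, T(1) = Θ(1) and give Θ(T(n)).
T(n) = Θ(n^3 log n)

log_4 64 = 3, and f(n) = 8 · n^3 = Θ(n^(log_4 64)). This is Case 2 of the master theorem: T(n) = Θ(f(n) · log n) = Θ(n^3 log n).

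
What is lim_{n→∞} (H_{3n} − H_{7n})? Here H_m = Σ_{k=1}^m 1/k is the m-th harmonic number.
lim = ln(3/7)

Euler-Maclaurin gives H_m = ln m + γ + 1/(2m) + O(1/m^2). The γ and O(1/m) terms cancel in the difference:
  H_{3n} − H_{7n} = ln(3n) − ln(7n) + O(1/n) = ln(3/7) + O(1/n).
Hence the limit is ln(3/7).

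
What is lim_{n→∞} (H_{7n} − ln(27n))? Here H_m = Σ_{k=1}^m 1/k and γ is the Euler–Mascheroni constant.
lim = ln(7/27) + γ

By Euler-Maclaurin, H_m = ln m + γ + O(1/m). So
  H_{7n} − ln(27n) = ln(7n) + γ − ln(27n) + O(1/n)
                       = ln(7/27) + γ + O(1/n).
Hence the limit is ln(7/27) + γ.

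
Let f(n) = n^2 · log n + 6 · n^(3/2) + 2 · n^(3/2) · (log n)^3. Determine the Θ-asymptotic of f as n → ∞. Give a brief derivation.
f(n) ∈ Θ(n^2 · log n)

Compare the terms by growth order. For large n, n^a · (log n)^b dominates n^a' · (log n)^b' iff a > a', or (a = a' and b > b'). Ranking the 3 terms shows the dominant one is n^2 · log n. Hence f(n) ∈ Θ(n^2 · log n).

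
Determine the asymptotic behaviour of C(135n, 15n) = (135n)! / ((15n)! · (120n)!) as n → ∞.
C(135n, 15n) ~ (387420489/16777216)^(15n) · sqrt(9/(16π·15n))

Write N = 15n. Apply Stirling to each factorial:
  (9N)! ~ sqrt(2π·9N) · (9N/e)^(9N),
  N! ~ sqrt(2π N) · (N/e)^N,
  (8N)! ~ sqrt(2π·8N) · (8N/e)^(8N).
The exponential factors combine to (9N)^(9N) / (N^N · (8N)^(8N)) = 9^(9N)/8^(8N) = (9^9/8^8)^N = (387420489/16777216)^N.
The square-root prefactors combine to sqrt(2π·9N) / (sqrt(2π N)·sqrt(2π·8N)) = sqrt(9 / (2π·8·N)) = sqrt(9/(16π·15n)).
Substituting N = 15n: C(135n, 15n) ~ (387420489/16777216)^(15n) · sqrt(9/(16π·15n)).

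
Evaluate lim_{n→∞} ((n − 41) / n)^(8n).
lim = e^(−328)

Rewrite as (1 − 41/n)^(8n). By the standard limit (1 + x/n)^n → e^x, we have (1 − 41/n)^n → e^(−41), and raising to the 8th power gives e^(−328).
More precisely, ln[(1 − 41/n)^(8n)] = 8n · ln(1 − 41/n) = 8n · (-41/n + O(1/n^2)) = -328 + O(1/n) → -328.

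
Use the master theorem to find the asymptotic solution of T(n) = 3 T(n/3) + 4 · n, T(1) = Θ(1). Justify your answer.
T(n) = Θ(n log n)

log_3 3 = 1, and f(n) = 4 · n = Θ(n^(log_3 3)). This is Case 2 of the master theorem: T(n) = Θ(f(n) · log n) = Θ(n log n).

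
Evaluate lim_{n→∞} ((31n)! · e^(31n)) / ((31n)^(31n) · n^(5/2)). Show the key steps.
lim = 0

Stirling: (31n)! ~ sqrt(2π·31n) · (31n/e)^(31n). Hence
  (31n)! · e^(31n) / (31n)^(31n) ~ sqrt(2π·31n).
Dividing by n^(5/2): sqrt(2π·31n) / n^(5/2) = sqrt(2π·31) · n^((1−5)/2), so the expression behaves like sqrt(2π·31) · n^((1−5)/2) → 0.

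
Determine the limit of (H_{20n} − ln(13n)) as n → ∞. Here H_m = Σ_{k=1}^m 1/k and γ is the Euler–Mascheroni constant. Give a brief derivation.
lim = ln(20/13) + γ

By Euler-Maclaurin, H_m = ln m + γ + O(1/m). So
  H_{20n} − ln(13n) = ln(20n) + γ − ln(13n) + O(1/n)
                       = ln(20/13) + γ + O(1/n).
Hence the limit is ln(20/13) + γ.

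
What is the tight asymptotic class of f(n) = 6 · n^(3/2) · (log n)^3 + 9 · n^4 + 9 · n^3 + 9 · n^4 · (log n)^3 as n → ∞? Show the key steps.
f(n) ∈ Θ(n^4 · (log n)^3)

Compare the terms by growth order. For large n, n^a · (log n)^b dominates n^a' · (log n)^b' iff a > a', or (a = a' and b > b'). Ranking the 4 terms shows the dominant one is 9 · n^4 · (log n)^3. Hence f(n) ∈ Θ(n^4 · (log n)^3).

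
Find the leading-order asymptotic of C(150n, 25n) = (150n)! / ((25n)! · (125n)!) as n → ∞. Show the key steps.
C(150n, 25n) ~ (46656/3125)^(25n) · sqrt(3/(5π·25n))

Write N = 25n. Apply Stirling to each factorial:
  (6N)! ~ sqrt(2π·6N) · (6N/e)^(6N),
  N! ~ sqrt(2π N) · (N/e)^N,
  (5N)! ~ sqrt(2π·5N) · (5N/e)^(5N).
The exponential factors combine to (6N)^(6N) / (N^N · (5N)^(5N)) = 6^(6N)/5^(5N) = (6^6/5^5)^N = (46656/3125)^N.
The square-root prefactors combine to sqrt(2π·6N) / (sqrt(2π N)·sqrt(2π·5N)) = sqrt(6 / (2π·5·N)) = sqrt(3/(5π·25n)).
Substituting N = 25n: C(150n, 25n) ~ (46656/3125)^(25n) · sqrt(3/(5π·25n)).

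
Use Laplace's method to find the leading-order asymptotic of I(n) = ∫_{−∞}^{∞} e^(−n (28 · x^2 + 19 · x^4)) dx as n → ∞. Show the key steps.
I(n) ~ sqrt(π/(28n))

φ(x) = 28 · x^2 + 19 · x^4 has its unique global minimum at x* = 0 (since φ'(x) = 56x + 76x^3 = 0 only at x = 0 for real x with both coefficients positive, and φ → ∞ as |x| → ∞). At x* = 0, φ(0) = 0 and φ''(0) = 56. Laplace's method then gives
  I(n) ~ sqrt(2π / (n · φ''(0))) · e^(−n φ(0)) = sqrt(2π / (56n)) = sqrt(π/(28n)).
The 19 · x^4 term contributes only at subleading order (an O(1/n) relative correction).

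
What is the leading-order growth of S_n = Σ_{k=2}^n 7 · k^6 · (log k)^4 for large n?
S_n ~ n^7 · (log n)^4

By integral comparison, S_n = ∫_1^n 7 · x^6 · (log x)^4 dx + O(n^6 · (log n)^4). For the integral, the leading term of ∫_1^n x^6 (log x)^4 dx is n^7/7 · (log n)^4 (by repeated integration by parts; each step lowers the log-exponent and produces a relatively O(1/log n) correction). Hence S_n ~ n^7 · (log n)^4.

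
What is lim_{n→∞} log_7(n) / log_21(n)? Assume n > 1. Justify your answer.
lim = ln(21) / ln(7) = log_7(21)

Change of base: log_7(n) = ln n / ln 7 and log_21(n) = ln n / ln 21. The ratio is (ln n / ln 7) · (ln 21 / ln n) = ln 21 / ln 7, a constant independent of n. So the limit is ln 21 / ln 7 = log_7(21).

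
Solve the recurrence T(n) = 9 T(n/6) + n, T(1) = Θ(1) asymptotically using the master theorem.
T(n) = Θ(n^(log_6 9))

Master theorem: compare f(n) = n to n^(log_6 9) where log_6 9 ≈ 1.226. Since 1 < log_6 9, we have f(n) = O(n^(log_6 9 − ε)) for some ε > 0 — Case 1. Hence T(n) = Θ(n^(log_6 9)).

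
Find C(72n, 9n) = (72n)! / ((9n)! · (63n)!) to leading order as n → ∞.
C(72n, 9n) ~ (16777216/823543)^(9n) · sqrt(4/(7π·9n))

Write N = 9n. Apply Stirling to each factorial:
  (8N)! ~ sqrt(2π·8N) · (8N/e)^(8N),
  N! ~ sqrt(2π N) · (N/e)^N,
  (7N)! ~ sqrt(2π·7N) · (7N/e)^(7N).
The exponential factors combine to (8N)^(8N) / (N^N · (7N)^(7N)) = 8^(8N)/7^(7N) = (8^8/7^7)^N = (16777216/823543)^N.
The square-root prefactors combine to sqrt(2π·8N) / (sqrt(2π N)·sqrt(2π·7N)) = sqrt(8 / (2π·7·N)) = sqrt(4/(7π·9n)).
Substituting N = 9n: C(72n, 9n) ~ (16777216/823543)^(9n) · sqrt(4/(7π·9n)).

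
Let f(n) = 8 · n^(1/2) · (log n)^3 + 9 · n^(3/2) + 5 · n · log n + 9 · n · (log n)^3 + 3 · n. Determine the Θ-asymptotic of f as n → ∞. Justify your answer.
f(n) ∈ Θ(n^(3/2))

Compare the terms by growth order. For large n, n^a · (log n)^b dominates n^a' · (log n)^b' iff a > a', or (a = a' and b > b'). Ranking the 5 terms shows the dominant one is 9 · n^(3/2). Hence f(n) ∈ Θ(n^(3/2)).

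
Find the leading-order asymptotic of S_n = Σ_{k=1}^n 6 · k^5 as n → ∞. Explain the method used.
S_n ~ n^6

By integral comparison (Euler-Maclaurin), Σ_{k=1}^n 6 · k^5 = 6 · ∫_0^n x^5 dx + O(n^5) = 6 · n^6/6 = n^6 + O(n^5). (Equivalently, Faulhaber's formula gives the same leading term.)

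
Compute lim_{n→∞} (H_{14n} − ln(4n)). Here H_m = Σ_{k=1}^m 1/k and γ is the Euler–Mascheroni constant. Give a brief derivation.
lim = ln(7/2) + γ

By Euler-Maclaurin, H_m = ln m + γ + O(1/m). So
  H_{14n} − ln(4n) = ln(14n) + γ − ln(4n) + O(1/n)
                       = ln(14/4) + γ + O(1/n).
Hence the limit is ln(14/4) + γ (= ln(7/2)).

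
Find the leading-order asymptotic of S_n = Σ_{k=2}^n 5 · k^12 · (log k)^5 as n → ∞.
S_n ~ 5 · n^13 · (log n)^5 / 13

By integral comparison, S_n = ∫_1^n 5 · x^12 · (log x)^5 dx + O(n^12 · (log n)^5). For the integral, the leading term of ∫_1^n x^12 (log x)^5 dx is n^13/13 · (log n)^5 (by repeated integration by parts; each step lowers the log-exponent and produces a relatively O(1/log n) correction). Hence S_n ~ 5 · n^13 · (log n)^5 / 13.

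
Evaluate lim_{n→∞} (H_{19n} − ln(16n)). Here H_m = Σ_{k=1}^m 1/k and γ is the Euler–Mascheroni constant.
lim = ln(19/16) + γ

By Euler-Maclaurin, H_m = ln m + γ + O(1/m). So
  H_{19n} − ln(16n) = ln(19n) + γ − ln(16n) + O(1/n)
                       = ln(19/16) + γ + O(1/n).
Hence the limit is ln(19/16) + γ.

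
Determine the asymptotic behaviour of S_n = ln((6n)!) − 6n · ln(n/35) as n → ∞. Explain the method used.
S_n ~ 6n · (ln 210 − 1) + O(ln n)

Stirling: ln((6n)!) = 6n ln(6n) − 6n + O(ln n).
  S_n = 6n ln(6n) − 6n − 6n ln(n/35) + O(ln n)
      = 6n ln(6n) − 6n ln n + 6n ln 35 − 6n + O(ln n)
      = 6n ln 6 + 6n ln 35 − 6n + O(ln n)
      = 6n (ln 210 − 1) + O(ln n).
Numerically ln(210) − 1 ≈ 4.3471.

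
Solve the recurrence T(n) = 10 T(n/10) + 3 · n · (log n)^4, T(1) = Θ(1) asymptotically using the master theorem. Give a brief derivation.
T(n) = Θ(n · (log n)^5)

Here log_10 10 = 1 and f(n) = 3 · n · (log n)^4 = Θ(n^(log_10 10) · (log n)^4). This is the extended Case 2 of the master theorem (f matches the critical exponent up to log factors), giving T(n) = Θ(n^(log_10 10) · (log n)^(4+1)) = Θ(n · (log n)^5).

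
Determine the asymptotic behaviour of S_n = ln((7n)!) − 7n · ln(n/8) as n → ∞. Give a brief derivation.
S_n ~ 7n · (ln 56 − 1) + O(ln n)

Stirling: ln((7n)!) = 7n ln(7n) − 7n + O(ln n).
  S_n = 7n ln(7n) − 7n − 7n ln(n/8) + O(ln n)
      = 7n ln(7n) − 7n ln n + 7n ln 8 − 7n + O(ln n)
      = 7n ln 7 + 7n ln 8 − 7n + O(ln n)
      = 7n (ln 56 − 1) + O(ln n).
Numerically ln(56) − 1 ≈ 3.0254.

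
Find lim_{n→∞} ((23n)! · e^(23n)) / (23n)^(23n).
lim = ∞

Stirling: (23n)! ~ sqrt(2π·23n) · (23n/e)^(23n). Hence
  (23n)! · e^(23n) / (23n)^(23n) ~ sqrt(2π·23n) = sqrt(2π·23) · sqrt(n) → ∞.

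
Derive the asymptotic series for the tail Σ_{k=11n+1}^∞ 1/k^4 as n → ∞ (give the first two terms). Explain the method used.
Σ_{k>11n} 1/k^4 = 1/(3 · (11n)^3) − 1/(2 · (11n)^4) + O(1/(11n)^5)

Compare to the integral: ∫_{11n}^∞ x^(−4) dx = [−x^(−3)/3]_{11n}^∞ = 1/((4−1)·(11n)^3). The Euler-Maclaurin correction adds −f(11n)/2 = −1/(2·(11n)^4). Euler-Maclaurin then gives
  Σ_{k>11n} 1/k^4 = ∫_{11n}^∞ dx/x^4 − 1/(2·(11n)^4) + O(1/(11n)^5).
(Equivalently this is ζ(4) − Σ_{k≤11n} 1/k^4.)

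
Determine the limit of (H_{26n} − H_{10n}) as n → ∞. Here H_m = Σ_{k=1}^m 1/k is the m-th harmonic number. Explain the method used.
lim = ln(26/10) = ln(13/5)

Euler-Maclaurin gives H_m = ln m + γ + 1/(2m) + O(1/m^2). The γ and O(1/m) terms cancel in the difference:
  H_{26n} − H_{10n} = ln(26n) − ln(10n) + O(1/n) = ln(26/10) + O(1/n).
Hence the limit is ln(26/10) = ln(13/5).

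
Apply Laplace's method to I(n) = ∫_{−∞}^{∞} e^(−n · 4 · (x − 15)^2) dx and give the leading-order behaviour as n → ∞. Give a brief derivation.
I(n) = sqrt(π/(4n))

Here φ(x) = 4 · (x − 15)^2 has its unique minimum at x* = 15 with φ(x*) = 0 and φ''(x*) = 8. Laplace's method gives
  I(n) ~ e^(−n φ(x*)) · sqrt(2π / (n · φ''(x*))) = sqrt(2π / (8n)) = sqrt(π/(4n)).
This is exact: substituting u = (x − 15)·sqrt(4n) gives I(n) = (1/sqrt(4n)) ∫_{−∞}^{∞} e^(−u^2) du = sqrt(π/(4n)).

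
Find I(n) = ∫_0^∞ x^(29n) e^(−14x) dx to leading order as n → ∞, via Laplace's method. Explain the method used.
I(n) ~ (sqrt(2π·29n) / 14) · (29n/(14e))^(29n)

Write the integrand as exp(29n ln x − 14x) and set f(x) = 29n ln x − 14x. Then f'(x) = 29n/x − 14 = 0 at x* = 29n/14, and f''(x*) = −29n/x*^2 = −14^2/(29n). Laplace's method (interior maximum) gives
  I(n) ~ e^(f(x*)) · sqrt(2π / |f''(x*)|)
        = exp(29n ln(29n/14) − 29n) · sqrt(2π · 29n / 14^2)
        = (29n/14)^(29n) e^(−29n) · sqrt(2π·29n) / 14
        = (sqrt(2π·29n) / 14) · (29n/(14e))^(29n).
This matches Γ(29n+1)/14^(29n+1) with Stirling applied to Γ.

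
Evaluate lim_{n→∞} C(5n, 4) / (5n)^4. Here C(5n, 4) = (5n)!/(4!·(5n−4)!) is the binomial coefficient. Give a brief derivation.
lim = 1/4! = 1/24

With N = 5n → ∞: C(N, 4) / N^4 = [N(N−1)…(N−3)] / (4! · N^4) = (1/4!) · 1 · (1 − 1/(5n)) · (1 − 2/(5n)) · (1 − 3/(5n)). Each factor → 1 as N → ∞, so the limit is 1/4! = 1/24.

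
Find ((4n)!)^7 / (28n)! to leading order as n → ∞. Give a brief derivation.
((4n)!)^7/(28n)! ~ ((2π·4n)^(6/2) / sqrt(7)) · 7^(−7·4n)  →  0

Write N = 4n. Stirling: N! ~ sqrt(2π N)(N/e)^N and (7N)! ~ sqrt(2π·7N)·(7N/e)^(7N).
  (N!)^7/(7N)! ~ (2π N)^(7/2) (N/e)^(7N) / [sqrt(2π·7N) (7N/e)^(7N)]
     = (2π N)^(7/2) / sqrt(2π·7N) · (N/(7N))^(7N)
     = (2π N)^((7−1)/2) / sqrt(7) · 7^(−7N).
Since 7^7 > 1, the factor 7^(−7N) decays exponentially, so the ratio → 0. Substituting N = 4n gives the stated form.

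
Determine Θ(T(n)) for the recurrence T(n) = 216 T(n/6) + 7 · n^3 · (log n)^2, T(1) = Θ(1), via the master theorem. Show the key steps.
T(n) = Θ(n^3 · (log n)^3)

Here log_6 216 = 3 and f(n) = 7 · n^3 · (log n)^2 = Θ(n^(log_6 216) · (log n)^2). This is the extended Case 2 of the master theorem (f matches the critical exponent up to log factors), giving T(n) = Θ(n^(log_6 216) · (log n)^(2+1)) = Θ(n^3 · (log n)^3).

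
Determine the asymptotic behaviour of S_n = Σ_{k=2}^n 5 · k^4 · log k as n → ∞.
S_n ~ n^5 log n − n^5 / 5

By integral comparison, S_n = ∫_1^n 5 · x^4 · log x dx + O(n^4 · log n). For the integral, ∫ x^4 log x dx = n^5 log n / 5 − n^5/25 (integration by parts). Hence S_n ~ n^5 log n − n^5 / 5.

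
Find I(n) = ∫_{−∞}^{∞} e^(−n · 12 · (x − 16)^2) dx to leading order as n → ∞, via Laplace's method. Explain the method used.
I(n) = sqrt(π/(12n))

Here φ(x) = 12 · (x − 16)^2 has its unique minimum at x* = 16 with φ(x*) = 0 and φ''(x*) = 24. Laplace's method gives
  I(n) ~ e^(−n φ(x*)) · sqrt(2π / (n · φ''(x*))) = sqrt(2π / (24n)) = sqrt(π/(12n)).
This is exact: substituting u = (x − 16)·sqrt(12n) gives I(n) = (1/sqrt(12n)) ∫_{−∞}^{∞} e^(−u^2) du = sqrt(π/(12n)).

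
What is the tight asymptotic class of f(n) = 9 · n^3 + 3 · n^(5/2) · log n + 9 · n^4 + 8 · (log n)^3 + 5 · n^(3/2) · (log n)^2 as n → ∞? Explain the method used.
f(n) ∈ Θ(n^4)

Compare the terms by growth order. For large n, n^a · (log n)^b dominates n^a' · (log n)^b' iff a > a', or (a = a' and b > b'). Ranking the 5 terms shows the dominant one is 9 · n^4. Hence f(n) ∈ Θ(n^4).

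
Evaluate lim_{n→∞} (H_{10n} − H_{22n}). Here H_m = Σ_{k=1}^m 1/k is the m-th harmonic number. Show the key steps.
lim = ln(10/22) = ln(5/11)

Euler-Maclaurin gives H_m = ln m + γ + 1/(2m) + O(1/m^2). The γ and O(1/m) terms cancel in the difference:
  H_{10n} − H_{22n} = ln(10n) − ln(22n) + O(1/n) = ln(10/22) + O(1/n).
Hence the limit is ln(10/22) = ln(5/11).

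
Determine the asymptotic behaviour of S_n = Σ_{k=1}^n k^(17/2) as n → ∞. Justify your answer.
S_n ~ (2/19) · n^(19/2)

Integral comparison: Σ_{k=1}^n k^(17/2) = ∫_0^n x^(17/2) dx + O(n^(17/2)). The integral is n^(1 + 17/2) / (1 + 17/2) = n^((17+2)/2) / ((17+2)/2) = (2/19) · n^(19/2).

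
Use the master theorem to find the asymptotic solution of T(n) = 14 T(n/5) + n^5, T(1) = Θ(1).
T(n) = Θ(n^5)

log_5 14 ≈ 1.640. f(n) = n^5 dominates n^(log_5 14) since 5 > 1.640, and the regularity condition a·f(n/b) = 14·(n/5)^5 = (14/3125)·n^5 ≤ c·f(n) holds with c = 14/3125 ≈ 0.00448 < 1. So this is Case 3: T(n) = Θ(f(n)) = Θ(n^5).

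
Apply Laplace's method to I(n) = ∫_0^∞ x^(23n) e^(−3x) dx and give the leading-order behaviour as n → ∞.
I(n) ~ (sqrt(2π·23n) / 3) · (23n/(3e))^(23n)

Write the integrand as exp(23n ln x − 3x) and set f(x) = 23n ln x − 3x. Then f'(x) = 23n/x − 3 = 0 at x* = 23n/3, and f''(x*) = −23n/x*^2 = −3^2/(23n). Laplace's method (interior maximum) gives
  I(n) ~ e^(f(x*)) · sqrt(2π / |f''(x*)|)
        = exp(23n ln(23n/3) − 23n) · sqrt(2π · 23n / 3^2)
        = (23n/3)^(23n) e^(−23n) · sqrt(2π·23n) / 3
        = (sqrt(2π·23n) / 3) · (23n/(3e))^(23n).
This matches Γ(23n+1)/3^(23n+1) with Stirling applied to Γ.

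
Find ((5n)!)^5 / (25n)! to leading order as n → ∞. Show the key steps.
((5n)!)^5/(25n)! ~ ((2π·5n)^(4/2) / sqrt(5)) · 5^(−5·5n)  →  0

Write N = 5n. Stirling: N! ~ sqrt(2π N)(N/e)^N and (5N)! ~ sqrt(2π·5N)·(5N/e)^(5N).
  (N!)^5/(5N)! ~ (2π N)^(5/2) (N/e)^(5N) / [sqrt(2π·5N) (5N/e)^(5N)]
     = (2π N)^(5/2) / sqrt(2π·5N) · (N/(5N))^(5N)
     = (2π N)^((5−1)/2) / sqrt(5) · 5^(−5N).
Since 5^5 > 1, the factor 5^(−5N) decays exponentially, so the ratio → 0. Substituting N = 5n gives the stated form.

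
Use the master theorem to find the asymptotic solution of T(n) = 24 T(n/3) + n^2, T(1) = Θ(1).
T(n) = Θ(n^(log_3 24))

Master theorem: compare f(n) = n^2 to n^(log_3 24) where log_3 24 ≈ 2.893. Since 2 < log_3 24, we have f(n) = O(n^(log_3 24 − ε)) for some ε > 0 — Case 1. Hence T(n) = Θ(n^(log_3 24)).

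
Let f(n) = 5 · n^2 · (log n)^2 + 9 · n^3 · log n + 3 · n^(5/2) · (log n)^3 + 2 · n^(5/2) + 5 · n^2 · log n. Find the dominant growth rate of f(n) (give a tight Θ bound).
f(n) ∈ Θ(n^3 · log n)

Compare the terms by growth order. For large n, n^a · (log n)^b dominates n^a' · (log n)^b' iff a > a', or (a = a' and b > b'). Ranking the 5 terms shows the dominant one is 9 · n^3 · log n. Hence f(n) ∈ Θ(n^3 · log n).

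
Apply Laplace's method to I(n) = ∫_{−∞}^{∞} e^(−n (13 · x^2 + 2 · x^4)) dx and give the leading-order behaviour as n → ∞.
I(n) ~ sqrt(π/(13n))

φ(x) = 13 · x^2 + 2 · x^4 has its unique global minimum at x* = 0 (since φ'(x) = 26x + 8x^3 = 0 only at x = 0 for real x with both coefficients positive, and φ → ∞ as |x| → ∞). At x* = 0, φ(0) = 0 and φ''(0) = 26. Laplace's method then gives
  I(n) ~ sqrt(2π / (n · φ''(0))) · e^(−n φ(0)) = sqrt(2π / (26n)) = sqrt(π/(13n)).
The 2 · x^4 term contributes only at subleading order (an O(1/n) relative correction).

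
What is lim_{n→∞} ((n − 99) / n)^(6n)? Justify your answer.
lim = e^(−594)

Rewrite as (1 − 99/n)^(6n). By the standard limit (1 + x/n)^n → e^x, we have (1 − 99/n)^n → e^(−99), and raising to the 6th power gives e^(−594).
More precisely, ln[(1 − 99/n)^(6n)] = 6n · ln(1 − 99/n) = 6n · (-99/n + O(1/n^2)) = -594 + O(1/n) → -594.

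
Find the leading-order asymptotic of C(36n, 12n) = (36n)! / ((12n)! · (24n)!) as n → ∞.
C(36n, 12n) ~ (27/4)^(12n) · sqrt(3/(4π·12n))

Write N = 12n. Apply Stirling to each factorial:
  (3N)! ~ sqrt(2π·3N) · (3N/e)^(3N),
  N! ~ sqrt(2π N) · (N/e)^N,
  (2N)! ~ sqrt(2π·2N) · (2N/e)^(2N).
The exponential factors combine to (3N)^(3N) / (N^N · (2N)^(2N)) = 3^(3N)/2^(2N) = (3^3/2^2)^N = (27/4)^N.
The square-root prefactors combine to sqrt(2π·3N) / (sqrt(2π N)·sqrt(2π·2N)) = sqrt(3 / (2π·2·N)) = sqrt(3/(4π·12n)).
Substituting N = 12n: C(36n, 12n) ~ (27/4)^(12n) · sqrt(3/(4π·12n)).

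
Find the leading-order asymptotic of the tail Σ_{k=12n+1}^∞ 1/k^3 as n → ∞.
Σ_{k>12n} 1/k^3 ~ 1/(2 · (12n)^2)

Compare to the integral: ∫_{12n}^∞ x^(−3) dx = [−x^(−2)/2]_{12n}^∞ = 1/((3−1)·(12n)^2). Euler-Maclaurin then gives
  Σ_{k>12n} 1/k^3 = ∫_{12n}^∞ dx/x^3 − 1/(2·(12n)^3) + O(1/(12n)^4).
(Equivalently this is ζ(3) − Σ_{k≤12n} 1/k^3.)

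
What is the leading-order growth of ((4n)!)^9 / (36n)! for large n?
((4n)!)^9/(36n)! ~ ((2π·4n)^(8/2) / 3) · 9^(−9·4n)  →  0

Write N = 4n. Stirling: N! ~ sqrt(2π N)(N/e)^N and (9N)! ~ sqrt(2π·9N)·(9N/e)^(9N).
  (N!)^9/(9N)! ~ (2π N)^(9/2) (N/e)^(9N) / [sqrt(2π·9N) (9N/e)^(9N)]
     = (2π N)^(9/2) / sqrt(2π·9N) · (N/(9N))^(9N)
     = (2π N)^((9−1)/2) / 3 · 9^(−9N).
Since 9^9 > 1, the factor 9^(−9N) decays exponentially, so the ratio → 0. Substituting N = 4n gives the stated form.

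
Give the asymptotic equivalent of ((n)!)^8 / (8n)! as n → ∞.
((n)!)^8/(8n)! ~ ((2π·n)^(7/2) / sqrt(8)) · 8^(−8·n)  →  0

Write N = n. Stirling: N! ~ sqrt(2π N)(N/e)^N and (8N)! ~ sqrt(2π·8N)·(8N/e)^(8N).
  (N!)^8/(8N)! ~ (2π N)^(8/2) (N/e)^(8N) / [sqrt(2π·8N) (8N/e)^(8N)]
     = (2π N)^(8/2) / sqrt(2π·8N) · (N/(8N))^(8N)
     = (2π N)^((8−1)/2) / sqrt(8) · 8^(−8N).
Since 8^8 > 1, the factor 8^(−8N) decays exponentially, so the ratio → 0. Substituting N = n gives the stated form.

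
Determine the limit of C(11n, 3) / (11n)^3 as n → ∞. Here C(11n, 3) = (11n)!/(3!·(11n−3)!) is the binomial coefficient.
lim = 1/3! = 1/6

With N = 11n → ∞: C(N, 3) / N^3 = [N(N−1)…(N−2)] / (3! · N^3) = (1/3!) · 1 · (1 − 1/(11n)) · (1 − 2/(11n)). Each factor → 1 as N → ∞, so the limit is 1/3! = 1/6.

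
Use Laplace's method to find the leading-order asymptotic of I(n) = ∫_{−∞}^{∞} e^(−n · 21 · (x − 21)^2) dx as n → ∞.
I(n) = sqrt(π/(21n))

Here φ(x) = 21 · (x − 21)^2 has its unique minimum at x* = 21 with φ(x*) = 0 and φ''(x*) = 42. Laplace's method gives
  I(n) ~ e^(−n φ(x*)) · sqrt(2π / (n · φ''(x*))) = sqrt(2π / (42n)) = sqrt(π/(21n)).
This is exact: substituting u = (x − 21)·sqrt(21n) gives I(n) = (1/sqrt(21n)) ∫_{−∞}^{∞} e^(−u^2) du = sqrt(π/(21n)).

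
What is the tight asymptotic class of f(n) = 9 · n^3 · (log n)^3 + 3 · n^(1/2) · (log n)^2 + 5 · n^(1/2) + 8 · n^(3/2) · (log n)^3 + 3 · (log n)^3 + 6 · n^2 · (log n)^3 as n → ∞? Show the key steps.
f(n) ∈ Θ(n^3 · (log n)^3)

Compare the terms by growth order. For large n, n^a · (log n)^b dominates n^a' · (log n)^b' iff a > a', or (a = a' and b > b'). Ranking the 6 terms shows the dominant one is 9 · n^3 · (log n)^3. Hence f(n) ∈ Θ(n^3 · (log n)^3).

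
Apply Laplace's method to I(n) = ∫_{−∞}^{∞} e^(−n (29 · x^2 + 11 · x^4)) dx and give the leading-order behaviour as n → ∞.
I(n) ~ sqrt(π/(29n))

φ(x) = 29 · x^2 + 11 · x^4 has its unique global minimum at x* = 0 (since φ'(x) = 58x + 44x^3 = 0 only at x = 0 for real x with both coefficients positive, and φ → ∞ as |x| → ∞). At x* = 0, φ(0) = 0 and φ''(0) = 58. Laplace's method then gives
  I(n) ~ sqrt(2π / (n · φ''(0))) · e^(−n φ(0)) = sqrt(2π / (58n)) = sqrt(π/(29n)).
The 11 · x^4 term contributes only at subleading order (an O(1/n) relative correction).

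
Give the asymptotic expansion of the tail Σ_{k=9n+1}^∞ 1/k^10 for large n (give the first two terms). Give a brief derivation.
Σ_{k>9n} 1/k^10 = 1/(9 · (9n)^9) − 1/(2 · (9n)^10) + O(1/(9n)^11)

Compare to the integral: ∫_{9n}^∞ x^(−10) dx = [−x^(−9)/9]_{9n}^∞ = 1/((10−1)·(9n)^9). The Euler-Maclaurin correction adds −f(9n)/2 = −1/(2·(9n)^10). Euler-Maclaurin then gives
  Σ_{k>9n} 1/k^10 = ∫_{9n}^∞ dx/x^10 − 1/(2·(9n)^10) + O(1/(9n)^11).
(Equivalently this is ζ(10) − Σ_{k≤9n} 1/k^10.)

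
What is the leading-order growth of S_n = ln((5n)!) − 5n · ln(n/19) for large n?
S_n ~ 5n · (ln 95 − 1) + O(ln n)

Stirling: ln((5n)!) = 5n ln(5n) − 5n + O(ln n).
  S_n = 5n ln(5n) − 5n − 5n ln(n/19) + O(ln n)
      = 5n ln(5n) − 5n ln n + 5n ln 19 − 5n + O(ln n)
      = 5n ln 5 + 5n ln 19 − 5n + O(ln n)
      = 5n (ln 95 − 1) + O(ln n).
Numerically ln(95) − 1 ≈ 3.5539.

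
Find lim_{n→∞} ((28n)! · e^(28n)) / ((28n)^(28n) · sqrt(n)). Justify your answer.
lim = sqrt(2π·28)

Stirling: (28n)! ~ sqrt(2π·28n) · (28n/e)^(28n). Hence
  (28n)! · e^(28n) / (28n)^(28n) ~ sqrt(2π·28n).
Dividing by sqrt(n): sqrt(2π·28n) / sqrt(n) = sqrt(2π·28) · n^((1−1)/2), so the limit is sqrt(2π·28).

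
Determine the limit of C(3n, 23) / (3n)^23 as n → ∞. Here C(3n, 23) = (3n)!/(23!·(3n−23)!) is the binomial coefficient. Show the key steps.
lim = 1/23! = 1/25852016738884976640000

With N = 3n → ∞: C(N, 23) / N^23 = [N(N−1)…(N−22)] / (23! · N^23) = (1/23!) · 1 · (1 − 1/(3n)) · … · (1 − 22/(3n)). Each factor → 1 as N → ∞, so the limit is 1/23! = 1/25852016738884976640000.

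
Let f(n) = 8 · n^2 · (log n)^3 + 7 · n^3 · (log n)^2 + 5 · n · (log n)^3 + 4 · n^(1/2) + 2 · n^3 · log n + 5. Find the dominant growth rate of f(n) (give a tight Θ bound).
f(n) ∈ Θ(n^3 · (log n)^2)

Compare the terms by growth order. For large n, n^a · (log n)^b dominates n^a' · (log n)^b' iff a > a', or (a = a' and b > b'). Ranking the 6 terms shows the dominant one is 7 · n^3 · (log n)^2. Hence f(n) ∈ Θ(n^3 · (log n)^2).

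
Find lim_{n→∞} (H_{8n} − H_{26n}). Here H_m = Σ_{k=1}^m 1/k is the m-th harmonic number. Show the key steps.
lim = ln(8/26) = ln(4/13)

Euler-Maclaurin gives H_m = ln m + γ + 1/(2m) + O(1/m^2). The γ and O(1/m) terms cancel in the difference:
  H_{8n} − H_{26n} = ln(8n) − ln(26n) + O(1/n) = ln(8/26) + O(1/n).
Hence the limit is ln(8/26) = ln(4/13).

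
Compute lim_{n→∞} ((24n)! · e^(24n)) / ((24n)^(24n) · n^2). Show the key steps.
lim = 0

Stirling: (24n)! ~ sqrt(2π·24n) · (24n/e)^(24n). Hence
  (24n)! · e^(24n) / (24n)^(24n) ~ sqrt(2π·24n).
Dividing by n^2: sqrt(2π·24n) / n^2 = sqrt(2π·24) · n^((1−4)/2), so the expression behaves like sqrt(2π·24) · n^((1−4)/2) → 0.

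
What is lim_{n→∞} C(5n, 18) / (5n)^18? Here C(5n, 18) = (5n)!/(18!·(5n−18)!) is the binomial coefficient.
lim = 1/18! = 1/6402373705728000

With N = 5n → ∞: C(N, 18) / N^18 = [N(N−1)…(N−17)] / (18! · N^18) = (1/18!) · 1 · (1 − 1/(5n)) · … · (1 − 17/(5n)). Each factor → 1 as N → ∞, so the limit is 1/18! = 1/6402373705728000.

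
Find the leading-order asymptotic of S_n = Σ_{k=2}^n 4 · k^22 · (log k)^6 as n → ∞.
S_n ~ 4 · n^23 · (log n)^6 / 23

By integral comparison, S_n = ∫_1^n 4 · x^22 · (log x)^6 dx + O(n^22 · (log n)^6). For the integral, the leading term of ∫_1^n x^22 (log x)^6 dx is n^23/23 · (log n)^6 (by repeated integration by parts; each step lowers the log-exponent and produces a relatively O(1/log n) correction). Hence S_n ~ 4 · n^23 · (log n)^6 / 23.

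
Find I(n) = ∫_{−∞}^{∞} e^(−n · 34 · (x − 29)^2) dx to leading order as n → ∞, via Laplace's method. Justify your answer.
I(n) = sqrt(π/(34n))

Here φ(x) = 34 · (x − 29)^2 has its unique minimum at x* = 29 with φ(x*) = 0 and φ''(x*) = 68. Laplace's method gives
  I(n) ~ e^(−n φ(x*)) · sqrt(2π / (n · φ''(x*))) = sqrt(2π / (68n)) = sqrt(π/(34n)).
This is exact: substituting u = (x − 29)·sqrt(34n) gives I(n) = (1/sqrt(34n)) ∫_{−∞}^{∞} e^(−u^2) du = sqrt(π/(34n)).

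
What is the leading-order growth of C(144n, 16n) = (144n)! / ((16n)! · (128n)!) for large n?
C(144n, 16n) ~ (387420489/16777216)^(16n) · sqrt(9/(16π·16n))

Write N = 16n. Apply Stirling to each factorial:
  (9N)! ~ sqrt(2π·9N) · (9N/e)^(9N),
  N! ~ sqrt(2π N) · (N/e)^N,
  (8N)! ~ sqrt(2π·8N) · (8N/e)^(8N).
The exponential factors combine to (9N)^(9N) / (N^N · (8N)^(8N)) = 9^(9N)/8^(8N) = (9^9/8^8)^N = (387420489/16777216)^N.
The square-root prefactors combine to sqrt(2π·9N) / (sqrt(2π N)·sqrt(2π·8N)) = sqrt(9 / (2π·8·N)) = sqrt(9/(16π·16n)).
Substituting N = 16n: C(144n, 16n) ~ (387420489/16777216)^(16n) · sqrt(9/(16π·16n)).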